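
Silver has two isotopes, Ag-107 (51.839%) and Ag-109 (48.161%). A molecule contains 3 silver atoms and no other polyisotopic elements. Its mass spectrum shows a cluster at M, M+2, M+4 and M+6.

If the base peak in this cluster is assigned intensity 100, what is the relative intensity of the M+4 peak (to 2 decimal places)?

92.90

Binomial terms of (0.51839 + 0.48161)^3: M 0.1393, M+2 0.3883, M+4 0.3607, M+6 0.1117 → M+2 is the base peak.
P(M+2) = C(3,1) × 0.51839^2 × 0.48161^1 = 3 × 0.26872819 × 0.48161 = 0.388267 (base)
P(M+4) = C(3,2) × 0.51839^1 × 0.48161^2 = 3 × 0.51839 × 0.23194819 = 0.360719
Relative intensity = 0.360719 / 0.388267 × 100 = 92.90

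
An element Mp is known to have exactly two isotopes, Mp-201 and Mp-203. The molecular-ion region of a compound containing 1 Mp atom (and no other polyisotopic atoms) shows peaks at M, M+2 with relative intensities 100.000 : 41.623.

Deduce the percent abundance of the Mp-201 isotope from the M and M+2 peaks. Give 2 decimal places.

If p is the fraction of Mp that is Mp-201, then I(M+2)/I(M) = [C(1,1)·p^0·(1−p)] / p^1 = 1·(1−p)/p = 41.623/100.000 = 0.4162
(1−p)/p = 0.4162/1 = 0.4162  ⇒  p = 1/(1 + 0.4162) = 0.7061
Mp-201: 70.61%, Mp-203: 29.39%.

70.61%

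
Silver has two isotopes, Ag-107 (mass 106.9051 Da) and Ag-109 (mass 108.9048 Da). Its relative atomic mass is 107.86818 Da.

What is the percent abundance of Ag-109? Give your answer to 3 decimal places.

With x = fraction of Ag-107 (so Ag-109 is 1 − x):
106.9051·x + 108.9048·(1 − x) = 107.86818
(106.9051 − 108.9048)·x = 107.86818 − 108.9048
x = -1.03662 / -1.9997 = 0.51839 → 51.839% Ag-107, 48.161% Ag-109.

48.161%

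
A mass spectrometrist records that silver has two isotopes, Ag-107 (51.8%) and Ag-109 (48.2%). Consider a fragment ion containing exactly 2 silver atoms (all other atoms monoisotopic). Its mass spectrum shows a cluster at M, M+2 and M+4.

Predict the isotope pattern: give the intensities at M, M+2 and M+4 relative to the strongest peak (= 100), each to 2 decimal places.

53.73 : 100.00 : 46.53

Expanding (0.518 + 0.482)^2:
P(M) = 0.518^2 = 0.268324
P(M+2) = 2 × 0.518^1 × 0.482^1 = 0.499352
P(M+4) = 0.482^2 = 0.232324
The M+2 peak is largest (0.499352); scaling to 100 gives 53.73 : 100.00 : 46.53.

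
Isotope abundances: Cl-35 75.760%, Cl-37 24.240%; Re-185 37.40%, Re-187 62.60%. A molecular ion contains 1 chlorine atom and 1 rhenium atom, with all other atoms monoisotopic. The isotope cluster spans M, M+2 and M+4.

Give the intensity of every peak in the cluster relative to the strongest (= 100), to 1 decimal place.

Chlorine pattern (n=1): 0.7576 : 0.2424
Rhenium pattern (n=1): 0.3740 : 0.6260
Convolve the two distributions (both contribute in 2-u steps):
  M: 0.7576×0.3740 = 0.283342
  M+2: 0.7576×0.6260 + 0.2424×0.3740 = 0.564915
  M+4: 0.2424×0.6260 = 0.151742
Scale to base peak (0.564915) = 100: 50.2 : 100.0 : 26.9

50.2 : 100.0 : 26.9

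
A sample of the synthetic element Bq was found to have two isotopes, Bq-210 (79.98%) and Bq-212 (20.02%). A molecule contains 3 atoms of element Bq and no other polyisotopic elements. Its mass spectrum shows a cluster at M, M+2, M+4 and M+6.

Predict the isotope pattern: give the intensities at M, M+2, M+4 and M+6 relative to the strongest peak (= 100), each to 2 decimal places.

100.00 : 75.09 : 18.80 : 1.57

Each Bq atom is independently Bq-210 (p = 0.7998) or Bq-212 (q = 0.2002); the cluster is the binomial expansion (p + q)^3.
P(M) = 0.7998^3 = 0.511616
P(M+2) = 3 × 0.7998^2 × 0.2002^1 = 0.384192
P(M+4) = 3 × 0.7998^1 × 0.2002^2 = 0.096168
P(M+6) = 0.2002^3 = 0.008024
The M peak is largest (0.511616); scaling to 100 gives 100.00 : 75.09 : 18.80 : 1.57.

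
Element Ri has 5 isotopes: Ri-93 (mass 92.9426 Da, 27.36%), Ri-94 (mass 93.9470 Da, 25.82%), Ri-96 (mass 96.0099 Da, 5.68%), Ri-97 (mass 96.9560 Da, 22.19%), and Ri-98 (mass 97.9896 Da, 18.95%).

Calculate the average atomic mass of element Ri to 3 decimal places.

Weight each isotope mass by its fractional abundance: 0.2736 × 92.9426 + 0.2582 × 93.9470 + 0.0568 × 96.0099 + 0.2219 × 96.9560 + 0.1895 × 97.9896
= 25.42910 + 24.25712 + 5.45336 + 21.51454 + 18.56903 = 95.22315 Da

95.223 Da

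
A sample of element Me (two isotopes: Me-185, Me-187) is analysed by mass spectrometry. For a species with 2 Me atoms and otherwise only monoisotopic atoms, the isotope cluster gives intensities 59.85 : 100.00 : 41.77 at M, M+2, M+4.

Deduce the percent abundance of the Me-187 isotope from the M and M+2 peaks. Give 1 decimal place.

Write p for the Me-185 fraction. I(M+2)/I(M) = [C(2,1)·p^1·(1−p)] / p^2 = 2·(1−p)/p = 100.00/59.85 = 1.6708
(1−p)/p = 1.6708/2 = 0.8354  ⇒  p = 1/(1 + 0.8354) = 0.5448
Me-185: 54.5%, Me-187: 45.5%.

45.5%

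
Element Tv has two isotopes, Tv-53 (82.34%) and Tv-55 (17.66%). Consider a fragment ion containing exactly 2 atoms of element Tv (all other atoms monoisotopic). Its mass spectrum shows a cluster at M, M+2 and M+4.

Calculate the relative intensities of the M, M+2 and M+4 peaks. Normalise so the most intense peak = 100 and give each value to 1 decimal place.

100.0 : 42.9 : 4.6

The 2 Tv atoms are independent, so intensities follow the terms of (0.8234 + 0.1766)^2.
P(M) = 0.8234^2 = 0.677988
P(M+2) = 2 × 0.8234^1 × 0.1766^1 = 0.290825
P(M+4) = 0.1766^2 = 0.031188
The M peak is largest (0.677988); scaling to 100 gives 100.0 : 42.9 : 4.6.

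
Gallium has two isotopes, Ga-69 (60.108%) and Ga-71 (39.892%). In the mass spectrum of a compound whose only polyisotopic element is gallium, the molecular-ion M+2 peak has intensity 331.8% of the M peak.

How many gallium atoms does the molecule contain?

With n Ga atoms, P(M+2)/P(M) = C(n,1)·p^(n−1)q / p^n = n·q/p = n · 0.39892/0.60108.
n = 3.318 × 0.60108/0.39892 = 5.00 ≈ 5

5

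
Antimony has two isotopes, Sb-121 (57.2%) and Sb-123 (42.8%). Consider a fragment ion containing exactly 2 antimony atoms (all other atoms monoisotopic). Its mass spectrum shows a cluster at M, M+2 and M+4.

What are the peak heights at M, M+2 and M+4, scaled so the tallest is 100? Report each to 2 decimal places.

66.82 : 100.00 : 37.41

Each Sb atom is independently Sb-121 (p = 0.572) or Sb-123 (q = 0.428); the cluster is the binomial expansion (p + q)^2.
P(M) = 0.572^2 = 0.327184
P(M+2) = 2 × 0.572^1 × 0.428^1 = 0.489632
P(M+4) = 0.428^2 = 0.183184
The M+2 peak is largest (0.489632); scaling to 100 gives 66.82 : 100.00 : 37.41.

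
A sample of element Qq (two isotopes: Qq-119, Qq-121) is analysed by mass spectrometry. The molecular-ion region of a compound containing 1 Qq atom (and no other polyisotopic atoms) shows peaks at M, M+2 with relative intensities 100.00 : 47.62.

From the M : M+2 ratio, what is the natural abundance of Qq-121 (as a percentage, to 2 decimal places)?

Write p for the Qq-119 fraction. I(M+2)/I(M) = [C(1,1)·p^0·(1−p)] / p^1 = 1·(1−p)/p = 47.62/100.00 = 0.4762
(1−p)/p = 0.4762/1 = 0.4762  ⇒  p = 1/(1 + 0.4762) = 0.6774
Qq-119: 67.74%, Qq-121: 32.26%.

32.26%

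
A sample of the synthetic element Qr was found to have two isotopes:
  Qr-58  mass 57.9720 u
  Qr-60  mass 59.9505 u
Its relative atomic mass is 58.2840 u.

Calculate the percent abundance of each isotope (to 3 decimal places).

Qr-58: 84.230%, Qr-60: 15.770%

With x = fraction of Qr-58 (so Qr-60 is 1 − x):
57.9720·x + 59.9505·(1 − x) = 58.2840
(57.9720 − 59.9505)·x = 58.2840 − 59.9505
x = -1.6665 / -1.9785 = 0.84230 → 84.230% Qr-58, 15.770% Qr-60.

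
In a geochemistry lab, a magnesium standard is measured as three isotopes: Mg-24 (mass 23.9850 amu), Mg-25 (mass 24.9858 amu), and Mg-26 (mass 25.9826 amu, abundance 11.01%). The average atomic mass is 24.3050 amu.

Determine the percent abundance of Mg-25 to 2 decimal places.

Let x and y be the fractions of Mg-24 and Mg-25. Then x + y = 1 − 0.1101 = 0.8899 and 23.9850x + 24.9858y = 24.3050 − 0.1101×25.9826 = 21.44431574.
Substituting: 23.9850x + 24.9858(0.8899 − x) = 21.44431574
(23.9850 − 24.9858)x = -0.79054768  ⇒  x = 0.78992, y = 0.09998
Mg-24: 78.99%, Mg-25: 10.00%.

10.00%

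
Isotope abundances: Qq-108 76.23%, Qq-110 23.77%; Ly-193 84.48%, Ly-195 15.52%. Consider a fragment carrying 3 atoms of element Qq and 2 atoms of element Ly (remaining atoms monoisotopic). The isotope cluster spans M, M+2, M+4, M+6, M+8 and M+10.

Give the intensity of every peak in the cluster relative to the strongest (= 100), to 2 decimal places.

76.75 : 100.00 : 51.36 : 12.98 : 1.61 : 0.08

Element Qq pattern (n=3): 0.44297351 : 0.41438333 : 0.1292128 : 0.01343036
Element Ly pattern (n=2): 0.71368704 : 0.26222592 : 0.02408704
Convolve the two distributions (both contribute in 2-u steps):
  M: 0.44297351×0.71368704 = 0.316144
  M+2: 0.44297351×0.26222592 + 0.41438333×0.71368704 = 0.411899
  M+4: 0.44297351×0.02408704 + 0.41438333×0.26222592 + 0.1292128×0.71368704 = 0.211549
  M+6: 0.41438333×0.02408704 + 0.1292128×0.26222592 + 0.01343036×0.71368704 = 0.053449
  M+8: 0.1292128×0.02408704 + 0.01343036×0.26222592 = 0.006634
  M+10: 0.01343036×0.02408704 = 0.000323
Scale to base peak (0.411899) = 100: 76.75 : 100.00 : 51.36 : 12.98 : 1.61 : 0.08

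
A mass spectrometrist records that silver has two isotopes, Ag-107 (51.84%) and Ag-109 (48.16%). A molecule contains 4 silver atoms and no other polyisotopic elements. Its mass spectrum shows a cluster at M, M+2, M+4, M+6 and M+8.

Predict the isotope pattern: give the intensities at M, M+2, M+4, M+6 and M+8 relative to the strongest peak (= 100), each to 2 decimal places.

19.31 : 71.76 : 100.00 : 61.93 : 14.38

Expanding (0.5184 + 0.4816)^4:
P(M) = 0.5184^4 = 0.072220
P(M+2) = 4 × 0.5184^3 × 0.4816^1 = 0.268375
P(M+4) = 6 × 0.5184^2 × 0.4816^2 = 0.373985
P(M+6) = 4 × 0.5184^1 × 0.4816^3 = 0.231624
P(M+8) = 0.4816^4 = 0.053795
The M+4 peak is largest (0.373985); scaling to 100 gives 19.31 : 71.76 : 100.00 : 61.93 : 14.38.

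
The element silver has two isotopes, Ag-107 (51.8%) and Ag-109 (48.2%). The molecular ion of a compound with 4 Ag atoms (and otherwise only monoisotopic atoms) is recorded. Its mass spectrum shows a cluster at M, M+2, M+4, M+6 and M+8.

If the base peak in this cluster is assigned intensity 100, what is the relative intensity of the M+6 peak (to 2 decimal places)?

Binomial terms of (0.518 + 0.482)^4: M 0.0720, M+2 0.2680, M+4 0.3740, M+6 0.2320, M+8 0.0540 → M+4 is the base peak.
P(M+4) = C(4,2) × 0.518^2 × 0.482^2 = 6 × 0.268324 × 0.232324 = 0.374029 (base)
P(M+6) = C(4,3) × 0.518^1 × 0.482^3 = 4 × 0.5180 × 0.11198017 = 0.232023
Relative intensity = 0.232023 / 0.374029 × 100 = 62.03

62.03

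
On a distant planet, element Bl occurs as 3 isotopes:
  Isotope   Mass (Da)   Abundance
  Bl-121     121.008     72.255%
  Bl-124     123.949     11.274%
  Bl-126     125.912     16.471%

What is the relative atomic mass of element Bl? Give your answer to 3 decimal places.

122.147 Da

The abundance-weighted mean is 0.72255 × 121.008 + 0.11274 × 123.949 + 0.16471 × 125.912
= 87.4343 + 13.9740 + 20.7390 = 122.1473 Da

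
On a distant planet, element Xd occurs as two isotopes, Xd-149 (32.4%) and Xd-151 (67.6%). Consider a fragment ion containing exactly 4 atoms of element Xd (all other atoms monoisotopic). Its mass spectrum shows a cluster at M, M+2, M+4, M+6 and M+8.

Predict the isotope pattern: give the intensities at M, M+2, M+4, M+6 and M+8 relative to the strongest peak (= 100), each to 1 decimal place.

2.8 : 23.0 : 71.9 : 100.0 : 52.2

Each Xd atom is independently Xd-149 (p = 0.324) or Xd-151 (q = 0.676); the cluster is the binomial expansion (p + q)^4.
P(M) = 0.324^4 = 0.011020
P(M+2) = 4 × 0.324^3 × 0.676^1 = 0.091969
P(M+4) = 6 × 0.324^2 × 0.676^2 = 0.287829
P(M+6) = 4 × 0.324^1 × 0.676^3 = 0.400355
P(M+8) = 0.676^4 = 0.208827
The M+6 peak is largest (0.400355); scaling to 100 gives 2.8 : 23.0 : 71.9 : 100.0 : 52.2.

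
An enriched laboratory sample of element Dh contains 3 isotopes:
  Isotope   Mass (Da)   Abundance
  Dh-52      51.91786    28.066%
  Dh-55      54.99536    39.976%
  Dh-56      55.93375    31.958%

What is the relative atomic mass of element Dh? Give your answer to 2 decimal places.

54.43 Da

The abundance-weighted mean is 0.28066 × 51.91786 + 0.39976 × 54.99536 + 0.31958 × 55.93375
= 14.571267 + 21.984945 + 17.875308 = 54.431520 Da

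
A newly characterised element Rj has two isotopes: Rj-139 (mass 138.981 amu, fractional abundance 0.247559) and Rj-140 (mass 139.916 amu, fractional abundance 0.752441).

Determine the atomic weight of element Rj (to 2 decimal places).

139.68 amu

The abundance-weighted mean is 0.247559 × 138.981 + 0.752441 × 139.916
= 34.4060 + 105.2785 = 139.6845 amu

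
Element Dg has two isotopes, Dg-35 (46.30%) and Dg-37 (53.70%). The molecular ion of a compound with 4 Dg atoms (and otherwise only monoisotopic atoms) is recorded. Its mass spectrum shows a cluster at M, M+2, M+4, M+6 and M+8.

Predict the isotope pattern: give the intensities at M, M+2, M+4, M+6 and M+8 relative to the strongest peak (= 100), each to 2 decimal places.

Expanding (0.4630 + 0.5370)^4:
P(M) = 0.4630^4 = 0.045954
P(M+2) = 4 × 0.4630^3 × 0.5370^1 = 0.213195
P(M+4) = 6 × 0.4630^2 × 0.5370^2 = 0.370904
P(M+6) = 4 × 0.4630^1 × 0.5370^3 = 0.286790
P(M+8) = 0.5370^4 = 0.083157
The M+4 peak is largest (0.370904); scaling to 100 gives 12.39 : 57.48 : 100.00 : 77.32 : 22.42.

12.39 : 57.48 : 100.00 : 77.32 : 22.42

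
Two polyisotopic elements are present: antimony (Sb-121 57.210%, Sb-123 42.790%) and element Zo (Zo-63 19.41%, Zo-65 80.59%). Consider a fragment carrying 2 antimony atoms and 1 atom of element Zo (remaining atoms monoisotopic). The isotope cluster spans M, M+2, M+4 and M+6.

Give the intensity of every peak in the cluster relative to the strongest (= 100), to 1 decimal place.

14.8 : 83.4 : 100.0 : 34.3

Antimony pattern (n=2): 0.32729841 : 0.48960318 : 0.18309841
Element Zo pattern (n=1): 0.1941 : 0.8059
Convolve the two distributions (both contribute in 2-u steps):
  M: 0.32729841×0.1941 = 0.063529
  M+2: 0.32729841×0.8059 + 0.48960318×0.1941 = 0.358802
  M+4: 0.48960318×0.8059 + 0.18309841×0.1941 = 0.430111
  M+6: 0.18309841×0.8059 = 0.147559
Scale to base peak (0.430111) = 100: 14.8 : 83.4 : 100.0 : 34.3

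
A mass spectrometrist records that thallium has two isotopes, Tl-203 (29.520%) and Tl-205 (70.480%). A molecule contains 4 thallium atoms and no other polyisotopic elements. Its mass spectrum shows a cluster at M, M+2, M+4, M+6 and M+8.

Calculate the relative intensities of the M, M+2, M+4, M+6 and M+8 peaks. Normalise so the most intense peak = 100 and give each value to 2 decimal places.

Each Tl atom is independently Tl-203 (p = 0.29520) or Tl-205 (q = 0.70480); the cluster is the binomial expansion (p + q)^4.
P(M) = 0.29520^4 = 0.007594
P(M+2) = 4 × 0.29520^3 × 0.70480^1 = 0.072523
P(M+4) = 6 × 0.29520^2 × 0.70480^2 = 0.259726
P(M+6) = 4 × 0.29520^1 × 0.70480^3 = 0.413403
P(M+8) = 0.70480^4 = 0.246754
The M+6 peak is largest (0.413403); scaling to 100 gives 1.84 : 17.54 : 62.83 : 100.00 : 59.69.

1.84 : 17.54 : 62.83 : 100.00 : 59.69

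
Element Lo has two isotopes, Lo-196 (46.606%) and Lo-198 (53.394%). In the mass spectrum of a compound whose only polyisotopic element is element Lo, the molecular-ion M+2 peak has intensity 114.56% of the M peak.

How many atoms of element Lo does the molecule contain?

1

For n independent Lo atoms, I(M+2)/I(M) = n · (abundance Lo-198) / (abundance Lo-196) = n · 0.53394/0.46606.
n = 1.1456 × 0.46606/0.53394 = 1.00 ≈ 1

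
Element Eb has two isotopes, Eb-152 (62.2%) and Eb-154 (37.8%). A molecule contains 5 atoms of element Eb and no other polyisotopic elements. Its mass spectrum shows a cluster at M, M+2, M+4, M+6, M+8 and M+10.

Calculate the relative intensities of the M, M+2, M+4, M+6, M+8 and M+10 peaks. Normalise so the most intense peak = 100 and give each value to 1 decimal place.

Expanding (0.622 + 0.378)^5:
P(M) = 0.622^5 = 0.093100
P(M+2) = 5 × 0.622^4 × 0.378^1 = 0.282894
P(M+4) = 10 × 0.622^3 × 0.378^2 = 0.343839
P(M+6) = 10 × 0.622^2 × 0.378^3 = 0.208957
P(M+8) = 5 × 0.622^1 × 0.378^4 = 0.063493
P(M+10) = 0.378^5 = 0.007717
The M+4 peak is largest (0.343839); scaling to 100 gives 27.1 : 82.3 : 100.0 : 60.8 : 18.5 : 2.2.

27.1 : 82.3 : 100.0 : 60.8 : 18.5 : 2.2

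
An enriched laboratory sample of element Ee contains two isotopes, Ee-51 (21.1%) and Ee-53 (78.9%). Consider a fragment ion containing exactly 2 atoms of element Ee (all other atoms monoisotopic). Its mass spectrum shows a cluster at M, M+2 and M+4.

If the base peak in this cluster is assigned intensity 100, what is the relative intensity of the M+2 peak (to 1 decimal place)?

53.5

Term probabilities: M 0.0445, M+2 0.3330, M+4 0.6225. Base peak = M+4.
P(M+4) = C(2,2) × 0.211^0 × 0.789^2 = 1 × 1.0000 × 0.622521 = 0.622521 (base)
P(M+2) = C(2,1) × 0.211^1 × 0.789^1 = 2 × 0.2110 × 0.7890 = 0.332958
Relative intensity = 0.332958 / 0.622521 × 100 = 53.5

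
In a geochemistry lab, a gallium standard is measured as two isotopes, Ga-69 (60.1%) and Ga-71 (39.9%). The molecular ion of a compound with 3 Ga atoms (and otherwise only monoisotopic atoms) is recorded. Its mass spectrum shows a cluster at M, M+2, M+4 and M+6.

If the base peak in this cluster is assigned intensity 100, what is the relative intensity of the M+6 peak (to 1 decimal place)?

(0.601 + 0.399)^3 gives M 0.2171, M+2 0.4324, M+4 0.2870, M+6 0.0635; the largest is M+2.
P(M+2) = C(3,1) × 0.601^2 × 0.399^1 = 3 × 0.361201 × 0.3990 = 0.432358 (base)
P(M+6) = C(3,3) × 0.601^0 × 0.399^3 = 1 × 1.0000 × 0.0635212 = 0.063521
Relative intensity = 0.063521 / 0.432358 × 100 = 14.7

14.7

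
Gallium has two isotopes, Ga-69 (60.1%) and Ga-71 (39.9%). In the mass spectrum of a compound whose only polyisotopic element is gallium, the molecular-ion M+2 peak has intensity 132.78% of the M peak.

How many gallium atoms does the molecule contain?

2

The M+2/M ratio from n Ga atoms is n · q/p = n · 0.399/0.601.
n = 1.3278 × 0.601/0.399 = 2.00 ≈ 2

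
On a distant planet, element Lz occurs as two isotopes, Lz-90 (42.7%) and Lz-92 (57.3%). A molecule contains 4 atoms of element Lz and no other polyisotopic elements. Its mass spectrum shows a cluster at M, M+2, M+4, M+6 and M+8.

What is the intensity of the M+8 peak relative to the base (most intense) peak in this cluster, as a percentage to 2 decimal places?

(0.427 + 0.573)^4 gives M 0.0332, M+2 0.1784, M+4 0.3592, M+6 0.3213, M+8 0.1078; the largest is M+4.
P(M+4) = C(4,2) × 0.427^2 × 0.573^2 = 6 × 0.182329 × 0.328329 = 0.359183 (base)
P(M+8) = C(4,4) × 0.427^0 × 0.573^4 = 1 × 1.0000 × 0.10779993 = 0.107800
Relative intensity = 0.107800 / 0.359183 × 100 = 30.01

30.01%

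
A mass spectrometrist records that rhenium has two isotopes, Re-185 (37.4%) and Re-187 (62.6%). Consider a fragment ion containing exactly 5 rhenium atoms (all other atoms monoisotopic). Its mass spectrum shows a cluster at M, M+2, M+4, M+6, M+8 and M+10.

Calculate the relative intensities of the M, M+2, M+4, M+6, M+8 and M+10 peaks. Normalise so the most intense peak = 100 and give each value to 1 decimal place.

2.1 : 17.8 : 59.7 : 100.0 : 83.7 : 28.0

The 5 Re atoms are independent, so intensities follow the terms of (0.374 + 0.626)^5.
P(M) = 0.374^5 = 0.007317
P(M+2) = 5 × 0.374^4 × 0.626^1 = 0.061239
P(M+4) = 10 × 0.374^3 × 0.626^2 = 0.205005
P(M+6) = 10 × 0.374^2 × 0.626^3 = 0.343136
P(M+8) = 5 × 0.374^1 × 0.626^4 = 0.287170
P(M+10) = 0.626^5 = 0.096133
The M+6 peak is largest (0.343136); scaling to 100 gives 2.1 : 17.8 : 59.7 : 100.0 : 83.7 : 28.0.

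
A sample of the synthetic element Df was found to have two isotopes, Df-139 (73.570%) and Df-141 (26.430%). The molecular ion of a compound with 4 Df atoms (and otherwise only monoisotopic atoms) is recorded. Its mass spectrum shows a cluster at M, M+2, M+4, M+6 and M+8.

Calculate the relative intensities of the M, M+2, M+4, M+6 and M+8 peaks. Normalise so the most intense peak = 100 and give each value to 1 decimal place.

69.6 : 100.0 : 53.9 : 12.9 : 1.2

The 4 Df atoms are independent, so intensities follow the terms of (0.73570 + 0.26430)^4.
P(M) = 0.73570^4 = 0.292956
P(M+2) = 4 × 0.73570^3 × 0.26430^1 = 0.420978
P(M+4) = 6 × 0.73570^2 × 0.26430^2 = 0.226854
P(M+6) = 4 × 0.73570^1 × 0.26430^3 = 0.054332
P(M+8) = 0.26430^4 = 0.004880
The M+2 peak is largest (0.420978); scaling to 100 gives 69.6 : 100.0 : 53.9 : 12.9 : 1.2.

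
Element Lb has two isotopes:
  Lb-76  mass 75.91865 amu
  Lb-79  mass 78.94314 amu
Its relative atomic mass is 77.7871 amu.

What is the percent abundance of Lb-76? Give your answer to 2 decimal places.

38.22%

Let x be the fractional abundance of Lb-76; then Lb-79 has abundance 1 − x.
75.91865·x + 78.94314·(1 − x) = 77.7871
(75.91865 − 78.94314)·x = 77.7871 − 78.94314
x = -1.15604 / -3.02449 = 0.38223 → 38.22% Lb-76, 61.78% Lb-79.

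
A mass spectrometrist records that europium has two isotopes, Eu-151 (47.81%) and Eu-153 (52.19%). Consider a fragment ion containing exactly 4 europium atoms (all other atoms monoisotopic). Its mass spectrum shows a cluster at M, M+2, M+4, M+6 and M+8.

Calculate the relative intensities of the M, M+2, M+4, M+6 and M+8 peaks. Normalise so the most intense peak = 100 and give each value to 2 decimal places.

13.99 : 61.07 : 100.00 : 72.77 : 19.86

Each Eu atom is independently Eu-151 (p = 0.4781) or Eu-153 (q = 0.5219); the cluster is the binomial expansion (p + q)^4.
P(M) = 0.4781^4 = 0.052249
P(M+2) = 4 × 0.4781^3 × 0.5219^1 = 0.228141
P(M+4) = 6 × 0.4781^2 × 0.5219^2 = 0.373563
P(M+6) = 4 × 0.4781^1 × 0.5219^3 = 0.271857
P(M+8) = 0.5219^4 = 0.074191
The M+4 peak is largest (0.373563); scaling to 100 gives 13.99 : 61.07 : 100.00 : 72.77 : 19.86.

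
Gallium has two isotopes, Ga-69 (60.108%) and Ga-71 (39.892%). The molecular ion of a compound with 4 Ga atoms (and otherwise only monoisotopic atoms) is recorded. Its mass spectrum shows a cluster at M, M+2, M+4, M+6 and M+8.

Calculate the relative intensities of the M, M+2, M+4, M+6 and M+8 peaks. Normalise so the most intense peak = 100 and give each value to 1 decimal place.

Expanding (0.60108 + 0.39892)^4:
P(M) = 0.60108^4 = 0.130536
P(M+2) = 4 × 0.60108^3 × 0.39892^1 = 0.346531
P(M+4) = 6 × 0.60108^2 × 0.39892^2 = 0.344975
P(M+6) = 4 × 0.60108^1 × 0.39892^3 = 0.152633
P(M+8) = 0.39892^4 = 0.025325
The M+2 peak is largest (0.346531); scaling to 100 gives 37.7 : 100.0 : 99.6 : 44.0 : 7.3.

37.7 : 100.0 : 99.6 : 44.0 : 7.3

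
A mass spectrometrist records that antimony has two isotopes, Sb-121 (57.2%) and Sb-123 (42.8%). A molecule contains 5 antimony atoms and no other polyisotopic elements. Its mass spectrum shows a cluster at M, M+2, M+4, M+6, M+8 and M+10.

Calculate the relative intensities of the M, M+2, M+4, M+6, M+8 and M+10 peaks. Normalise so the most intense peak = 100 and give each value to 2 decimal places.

The 5 Sb atoms are independent, so intensities follow the terms of (0.572 + 0.428)^5.
P(M) = 0.572^5 = 0.061232
P(M+2) = 5 × 0.572^4 × 0.428^1 = 0.229086
P(M+4) = 10 × 0.572^3 × 0.428^2 = 0.342827
P(M+6) = 10 × 0.572^2 × 0.428^3 = 0.256521
P(M+8) = 5 × 0.572^1 × 0.428^4 = 0.095971
P(M+10) = 0.428^5 = 0.014362
The M+4 peak is largest (0.342827); scaling to 100 gives 17.86 : 66.82 : 100.00 : 74.83 : 27.99 : 4.19.

17.86 : 66.82 : 100.00 : 74.83 : 27.99 : 4.19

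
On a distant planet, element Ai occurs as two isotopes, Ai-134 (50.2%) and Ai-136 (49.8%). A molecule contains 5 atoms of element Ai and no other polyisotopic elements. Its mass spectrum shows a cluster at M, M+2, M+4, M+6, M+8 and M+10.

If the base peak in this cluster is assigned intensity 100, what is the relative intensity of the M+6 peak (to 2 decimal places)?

99.20

Binomial terms of (0.502 + 0.498)^5: M 0.0319, M+2 0.1581, M+4 0.3137, M+6 0.3112, M+8 0.1544, M+10 0.0306 → M+4 is the base peak.
P(M+4) = C(5,2) × 0.502^3 × 0.498^2 = 10 × 0.12650601 × 0.248004 = 0.313740 (base)
P(M+6) = C(5,3) × 0.502^2 × 0.498^3 = 10 × 0.252004 × 0.12350599 = 0.311240
Relative intensity = 0.311240 / 0.313740 × 100 = 99.20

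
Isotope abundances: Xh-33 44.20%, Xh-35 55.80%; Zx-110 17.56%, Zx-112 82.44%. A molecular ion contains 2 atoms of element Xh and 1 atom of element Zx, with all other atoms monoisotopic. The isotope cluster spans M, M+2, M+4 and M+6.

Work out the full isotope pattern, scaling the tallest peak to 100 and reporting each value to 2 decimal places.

Element Xh pattern (n=2): 0.195364 : 0.493272 : 0.311364
Element Zx pattern (n=1): 0.1756 : 0.8244
Convolve the two distributions (both contribute in 2-u steps):
  M: 0.195364×0.1756 = 0.034306
  M+2: 0.195364×0.8244 + 0.493272×0.1756 = 0.247677
  M+4: 0.493272×0.8244 + 0.311364×0.1756 = 0.461329
  M+6: 0.311364×0.8244 = 0.256688
Scale to base peak (0.461329) = 100: 7.44 : 53.69 : 100.00 : 55.64

7.44 : 53.69 : 100.00 : 55.64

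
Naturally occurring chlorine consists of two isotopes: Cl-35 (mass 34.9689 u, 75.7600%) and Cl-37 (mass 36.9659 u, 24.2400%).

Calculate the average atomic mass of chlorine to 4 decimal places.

The abundance-weighted mean is 0.757600 × 34.9689 + 0.242400 × 36.9659
= 26.49244 + 8.96053 = 35.45297 u

35.4530 u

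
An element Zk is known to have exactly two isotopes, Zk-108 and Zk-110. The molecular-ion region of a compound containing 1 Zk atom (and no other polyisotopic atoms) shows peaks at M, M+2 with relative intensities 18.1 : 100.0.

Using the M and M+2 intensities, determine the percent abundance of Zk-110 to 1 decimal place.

Let p = fractional abundance of Zk-108. I(M+2)/I(M) = [C(1,1)·p^0·(1−p)] / p^1 = 1·(1−p)/p = 100.0/18.1 = 5.5249
(1−p)/p = 5.5249/1 = 5.5249  ⇒  p = 1/(1 + 5.5249) = 0.1533
Zk-108: 15.3%, Zk-110: 84.7%.

84.7%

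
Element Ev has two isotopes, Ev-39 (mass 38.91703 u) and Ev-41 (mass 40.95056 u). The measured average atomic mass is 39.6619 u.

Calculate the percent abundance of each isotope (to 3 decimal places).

Let x be the fractional abundance of Ev-39; then Ev-41 has abundance 1 − x.
38.91703·x + 40.95056·(1 − x) = 39.6619
(38.91703 − 40.95056)·x = 39.6619 − 40.95056
x = -1.28866 / -2.03353 = 0.63371 → 63.371% Ev-39, 36.629% Ev-41.

Ev-39: 63.371%, Ev-41: 36.629%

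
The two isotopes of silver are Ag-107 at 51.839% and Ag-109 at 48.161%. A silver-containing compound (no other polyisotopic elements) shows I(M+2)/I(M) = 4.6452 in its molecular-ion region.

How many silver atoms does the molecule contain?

5

The M+2/M ratio from n Ag atoms is n · q/p = n · 0.48161/0.51839.
n = 4.6452 × 0.51839/0.48161 = 5.00 ≈ 5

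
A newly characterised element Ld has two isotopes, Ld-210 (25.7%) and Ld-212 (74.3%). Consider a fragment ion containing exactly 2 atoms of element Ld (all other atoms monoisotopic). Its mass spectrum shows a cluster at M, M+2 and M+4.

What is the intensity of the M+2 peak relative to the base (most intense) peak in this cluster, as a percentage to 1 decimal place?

(0.257 + 0.743)^2 gives M 0.0660, M+2 0.3819, M+4 0.5520; the largest is M+4.
P(M+4) = C(2,2) × 0.257^0 × 0.743^2 = 1 × 1.0000 × 0.552049 = 0.552049 (base)
P(M+2) = C(2,1) × 0.257^1 × 0.743^1 = 2 × 0.2570 × 0.7430 = 0.381902
Relative intensity = 0.381902 / 0.552049 × 100 = 69.2

69.2%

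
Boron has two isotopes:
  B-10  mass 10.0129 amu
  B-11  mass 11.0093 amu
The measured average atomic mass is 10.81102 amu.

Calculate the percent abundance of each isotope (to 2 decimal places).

B-10: 19.90%, B-11: 80.10%

Let x be the fractional abundance of B-10; then B-11 has abundance 1 − x.
10.0129·x + 11.0093·(1 − x) = 10.81102
(10.0129 − 11.0093)·x = 10.81102 − 11.0093
x = -0.19828 / -0.9964 = 0.19900 → 19.90% B-10, 80.10% B-11.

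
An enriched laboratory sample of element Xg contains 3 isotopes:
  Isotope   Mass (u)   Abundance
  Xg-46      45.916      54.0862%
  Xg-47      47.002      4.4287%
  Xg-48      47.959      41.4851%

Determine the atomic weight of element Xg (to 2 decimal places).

Average mass = Σ (abundance × isotope mass) = 0.540862 × 45.916 + 0.044287 × 47.002 + 0.414851 × 47.959
= 24.8342 + 2.0816 + 19.8958 = 46.8116 u

46.81 u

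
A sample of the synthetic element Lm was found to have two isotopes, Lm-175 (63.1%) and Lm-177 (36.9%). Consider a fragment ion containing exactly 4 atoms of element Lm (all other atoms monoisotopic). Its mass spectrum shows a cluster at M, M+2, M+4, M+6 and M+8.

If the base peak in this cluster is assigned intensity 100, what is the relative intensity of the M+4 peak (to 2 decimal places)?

87.72

Term probabilities: M 0.1585, M+2 0.3708, M+4 0.3253, M+6 0.1268, M+8 0.0185. Base peak = M+2.
P(M+2) = C(4,1) × 0.631^3 × 0.369^1 = 4 × 0.25123959 × 0.3690 = 0.370830 (base)
P(M+4) = C(4,2) × 0.631^2 × 0.369^2 = 6 × 0.398161 × 0.136161 = 0.325284
Relative intensity = 0.325284 / 0.370830 × 100 = 87.72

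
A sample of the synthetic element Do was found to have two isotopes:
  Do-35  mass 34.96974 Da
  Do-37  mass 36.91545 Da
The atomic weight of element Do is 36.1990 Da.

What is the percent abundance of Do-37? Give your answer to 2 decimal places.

63.18%

Writing the weighted mean with unknown fraction x of Do-35:
34.96974·x + 36.91545·(1 − x) = 36.1990
(34.96974 − 36.91545)·x = 36.1990 − 36.91545
x = -0.71645 / -1.94571 = 0.36822 → 36.82% Do-35, 63.18% Do-37.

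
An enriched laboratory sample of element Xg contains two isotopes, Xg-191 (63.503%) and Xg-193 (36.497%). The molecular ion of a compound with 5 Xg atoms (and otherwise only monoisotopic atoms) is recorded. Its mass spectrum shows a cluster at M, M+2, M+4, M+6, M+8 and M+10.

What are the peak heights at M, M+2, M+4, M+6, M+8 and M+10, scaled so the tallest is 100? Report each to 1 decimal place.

Each Xg atom is independently Xg-191 (p = 0.63503) or Xg-193 (q = 0.36497); the cluster is the binomial expansion (p + q)^5.
P(M) = 0.63503^5 = 0.103269
P(M+2) = 5 × 0.63503^4 × 0.36497^1 = 0.296759
P(M+4) = 10 × 0.63503^3 × 0.36497^2 = 0.341112
P(M+6) = 10 × 0.63503^2 × 0.36497^3 = 0.196047
P(M+8) = 5 × 0.63503^1 × 0.36497^4 = 0.056337
P(M+10) = 0.36497^5 = 0.006476
The M+4 peak is largest (0.341112); scaling to 100 gives 30.3 : 87.0 : 100.0 : 57.5 : 16.5 : 1.9.

30.3 : 87.0 : 100.0 : 57.5 : 16.5 : 1.9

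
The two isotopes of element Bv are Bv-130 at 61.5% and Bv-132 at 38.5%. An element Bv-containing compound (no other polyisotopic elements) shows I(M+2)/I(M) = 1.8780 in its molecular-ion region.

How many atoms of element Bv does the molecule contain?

With n Bv atoms, P(M+2)/P(M) = C(n,1)·p^(n−1)q / p^n = n·q/p = n · 0.385/0.615.
n = 1.8780 × 0.615/0.385 = 3.00 ≈ 3

3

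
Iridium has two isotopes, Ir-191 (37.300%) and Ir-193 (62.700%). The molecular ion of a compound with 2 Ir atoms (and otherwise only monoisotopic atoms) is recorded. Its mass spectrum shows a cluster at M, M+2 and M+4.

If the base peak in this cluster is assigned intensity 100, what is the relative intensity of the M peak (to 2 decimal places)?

29.74

(0.37300 + 0.62700)^2 gives M 0.1391, M+2 0.4677, M+4 0.3931; the largest is M+2.
P(M+2) = C(2,1) × 0.37300^1 × 0.62700^1 = 2 × 0.3730 × 0.6270 = 0.467742 (base)
P(M) = C(2,0) × 0.37300^2 × 0.62700^0 = 1 × 0.139129 × 1.0000 = 0.139129
Relative intensity = 0.139129 / 0.467742 × 100 = 29.74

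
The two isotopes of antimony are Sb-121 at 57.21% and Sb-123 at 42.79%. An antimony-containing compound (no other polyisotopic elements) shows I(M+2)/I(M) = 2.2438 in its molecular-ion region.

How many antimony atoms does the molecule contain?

3

For n independent Sb atoms, I(M+2)/I(M) = n · (abundance Sb-123) / (abundance Sb-121) = n · 0.4279/0.5721.
n = 2.2438 × 0.5721/0.4279 = 3.00 ≈ 3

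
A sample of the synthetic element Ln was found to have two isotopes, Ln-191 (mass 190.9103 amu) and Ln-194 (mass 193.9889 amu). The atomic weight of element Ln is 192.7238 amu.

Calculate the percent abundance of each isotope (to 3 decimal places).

Ln-191: 41.093%, Ln-194: 58.907%

With x = fraction of Ln-191 (so Ln-194 is 1 − x):
190.9103·x + 193.9889·(1 − x) = 192.7238
(190.9103 − 193.9889)·x = 192.7238 − 193.9889
x = -1.2651 / -3.0786 = 0.41093 → 41.093% Ln-191, 58.907% Ln-194.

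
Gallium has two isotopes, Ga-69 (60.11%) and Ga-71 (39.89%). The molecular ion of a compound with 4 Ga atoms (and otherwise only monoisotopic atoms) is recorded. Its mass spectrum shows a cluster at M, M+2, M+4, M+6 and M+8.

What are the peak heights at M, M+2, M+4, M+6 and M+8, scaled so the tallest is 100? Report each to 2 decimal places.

The 4 Ga atoms are independent, so intensities follow the terms of (0.6011 + 0.3989)^4.
P(M) = 0.6011^4 = 0.130553
P(M+2) = 4 × 0.6011^3 × 0.3989^1 = 0.346549
P(M+4) = 6 × 0.6011^2 × 0.3989^2 = 0.344963
P(M+6) = 4 × 0.6011^1 × 0.3989^3 = 0.152616
P(M+8) = 0.3989^4 = 0.025320
The M+2 peak is largest (0.346549); scaling to 100 gives 37.67 : 100.00 : 99.54 : 44.04 : 7.31.

37.67 : 100.00 : 99.54 : 44.04 : 7.31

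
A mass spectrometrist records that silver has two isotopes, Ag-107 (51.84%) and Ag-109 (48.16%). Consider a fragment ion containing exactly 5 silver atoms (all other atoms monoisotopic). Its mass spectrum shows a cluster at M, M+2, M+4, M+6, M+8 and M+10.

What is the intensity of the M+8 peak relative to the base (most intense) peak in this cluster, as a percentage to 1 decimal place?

43.2%

Term probabilities: M 0.0374, M+2 0.1739, M+4 0.3231, M+6 0.3002, M+8 0.1394, M+10 0.0259. Base peak = M+4.
P(M+4) = C(5,2) × 0.5184^3 × 0.4816^2 = 10 × 0.13931407 × 0.23193856 = 0.323123 (base)
P(M+8) = C(5,4) × 0.5184^1 × 0.4816^4 = 5 × 0.5184 × 0.0537955 = 0.139438
Relative intensity = 0.139438 / 0.323123 × 100 = 43.2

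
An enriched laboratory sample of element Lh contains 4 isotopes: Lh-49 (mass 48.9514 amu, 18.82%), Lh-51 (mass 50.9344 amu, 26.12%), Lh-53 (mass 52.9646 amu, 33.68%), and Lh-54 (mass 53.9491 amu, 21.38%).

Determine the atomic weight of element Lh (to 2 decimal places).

The abundance-weighted mean is 0.1882 × 48.9514 + 0.2612 × 50.9344 + 0.3368 × 52.9646 + 0.2138 × 53.9491
= 9.21265 + 13.30407 + 17.83848 + 11.53432 = 51.88952 amu

51.89 amu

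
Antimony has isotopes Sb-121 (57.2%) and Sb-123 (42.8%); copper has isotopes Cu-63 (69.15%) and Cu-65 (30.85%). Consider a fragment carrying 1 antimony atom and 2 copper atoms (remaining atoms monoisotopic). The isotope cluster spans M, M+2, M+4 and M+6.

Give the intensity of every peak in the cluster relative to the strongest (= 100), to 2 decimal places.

Antimony pattern (n=1): 0.5720 : 0.4280
Copper pattern (n=2): 0.47817225 : 0.4266555 : 0.09517225
Convolve the two distributions (both contribute in 2-u steps):
  M: 0.5720×0.47817225 = 0.273515
  M+2: 0.5720×0.4266555 + 0.4280×0.47817225 = 0.448705
  M+4: 0.5720×0.09517225 + 0.4280×0.4266555 = 0.237047
  M+6: 0.4280×0.09517225 = 0.040734
Scale to base peak (0.448705) = 100: 60.96 : 100.00 : 52.83 : 9.08

60.96 : 100.00 : 52.83 : 9.08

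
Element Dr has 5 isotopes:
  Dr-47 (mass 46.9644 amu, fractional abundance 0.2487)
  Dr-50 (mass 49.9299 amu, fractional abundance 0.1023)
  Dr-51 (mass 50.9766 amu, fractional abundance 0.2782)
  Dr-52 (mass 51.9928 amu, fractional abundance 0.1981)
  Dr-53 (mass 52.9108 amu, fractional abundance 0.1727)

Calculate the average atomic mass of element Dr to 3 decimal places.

50.407 amu

Ar = Σ fᵢ·mᵢ = 0.2487 × 46.9644 + 0.1023 × 49.9299 + 0.2782 × 50.9766 + 0.1981 × 51.9928 + 0.1727 × 52.9108
= 11.68005 + 5.10783 + 14.18169 + 10.29977 + 9.13770 = 50.40704 amu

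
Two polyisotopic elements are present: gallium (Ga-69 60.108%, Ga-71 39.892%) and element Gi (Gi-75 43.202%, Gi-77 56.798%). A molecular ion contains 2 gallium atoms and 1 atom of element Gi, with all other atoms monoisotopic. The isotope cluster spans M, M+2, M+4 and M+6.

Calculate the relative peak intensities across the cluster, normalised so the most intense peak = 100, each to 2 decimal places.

Gallium pattern (n=2): 0.36129717 : 0.47956567 : 0.15913717
Element Gi pattern (n=1): 0.43202 : 0.56798
Convolve the two distributions (both contribute in 2-u steps):
  M: 0.36129717×0.43202 = 0.156088
  M+2: 0.36129717×0.56798 + 0.47956567×0.43202 = 0.412392
  M+4: 0.47956567×0.56798 + 0.15913717×0.43202 = 0.341134
  M+6: 0.15913717×0.56798 = 0.090387
Scale to base peak (0.412392) = 100: 37.85 : 100.00 : 82.72 : 21.92

37.85 : 100.00 : 82.72 : 21.92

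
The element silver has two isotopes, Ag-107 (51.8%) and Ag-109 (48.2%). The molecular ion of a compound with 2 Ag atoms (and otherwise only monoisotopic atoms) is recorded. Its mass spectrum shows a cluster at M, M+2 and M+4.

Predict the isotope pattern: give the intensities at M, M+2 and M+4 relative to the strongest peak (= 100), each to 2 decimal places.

53.73 : 100.00 : 46.53

Expanding (0.518 + 0.482)^2:
P(M) = 0.518^2 = 0.268324
P(M+2) = 2 × 0.518^1 × 0.482^1 = 0.499352
P(M+4) = 0.482^2 = 0.232324
The M+2 peak is largest (0.499352); scaling to 100 gives 53.73 : 100.00 : 46.53.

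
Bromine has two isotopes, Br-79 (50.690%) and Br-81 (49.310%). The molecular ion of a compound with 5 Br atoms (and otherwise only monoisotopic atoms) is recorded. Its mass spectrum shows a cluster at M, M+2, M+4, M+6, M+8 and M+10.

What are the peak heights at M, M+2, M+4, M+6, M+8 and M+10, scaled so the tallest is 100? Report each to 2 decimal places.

10.57 : 51.40 : 100.00 : 97.28 : 47.31 : 9.21

Expanding (0.50690 + 0.49310)^5:
P(M) = 0.50690^5 = 0.033467
P(M+2) = 5 × 0.50690^4 × 0.49310^1 = 0.162777
P(M+4) = 10 × 0.50690^3 × 0.49310^2 = 0.316692
P(M+6) = 10 × 0.50690^2 × 0.49310^3 = 0.308070
P(M+8) = 5 × 0.50690^1 × 0.49310^4 = 0.149842
P(M+10) = 0.49310^5 = 0.029152
The M+4 peak is largest (0.316692); scaling to 100 gives 10.57 : 51.40 : 100.00 : 97.28 : 47.31 : 9.21.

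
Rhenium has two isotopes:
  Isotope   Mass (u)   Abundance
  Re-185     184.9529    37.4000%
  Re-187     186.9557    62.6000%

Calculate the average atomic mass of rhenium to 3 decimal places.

Weight each isotope mass by its fractional abundance: 0.374000 × 184.9529 + 0.626000 × 186.9557
= 69.17238 + 117.03427 = 186.20665 u

186.207 u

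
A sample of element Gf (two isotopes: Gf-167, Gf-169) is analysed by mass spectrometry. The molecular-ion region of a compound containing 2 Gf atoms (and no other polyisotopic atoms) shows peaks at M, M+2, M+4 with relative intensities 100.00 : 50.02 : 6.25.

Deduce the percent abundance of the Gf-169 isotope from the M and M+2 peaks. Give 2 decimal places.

Write p for the Gf-167 fraction. I(M+2)/I(M) = [C(2,1)·p^1·(1−p)] / p^2 = 2·(1−p)/p = 50.02/100.00 = 0.5002
(1−p)/p = 0.5002/2 = 0.2501  ⇒  p = 1/(1 + 0.2501) = 0.7999
Gf-167: 79.99%, Gf-169: 20.01%.

20.01%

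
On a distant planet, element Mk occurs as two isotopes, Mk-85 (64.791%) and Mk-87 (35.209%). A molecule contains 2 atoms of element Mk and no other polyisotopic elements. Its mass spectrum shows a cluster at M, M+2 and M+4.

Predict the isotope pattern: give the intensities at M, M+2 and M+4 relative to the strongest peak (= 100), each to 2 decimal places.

Expanding (0.64791 + 0.35209)^2:
P(M) = 0.64791^2 = 0.419787
P(M+2) = 2 × 0.64791^1 × 0.35209^1 = 0.456245
P(M+4) = 0.35209^2 = 0.123967
The M+2 peak is largest (0.456245); scaling to 100 gives 92.01 : 100.00 : 27.17.

92.01 : 100.00 : 27.17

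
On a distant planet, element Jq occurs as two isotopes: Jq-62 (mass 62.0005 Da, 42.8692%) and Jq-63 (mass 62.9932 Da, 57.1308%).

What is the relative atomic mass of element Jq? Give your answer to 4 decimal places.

Average mass = Σ (abundance × isotope mass) = 0.428692 × 62.0005 + 0.571308 × 62.9932
= 26.57912 + 35.98852 = 62.56764 Da

62.5676 Da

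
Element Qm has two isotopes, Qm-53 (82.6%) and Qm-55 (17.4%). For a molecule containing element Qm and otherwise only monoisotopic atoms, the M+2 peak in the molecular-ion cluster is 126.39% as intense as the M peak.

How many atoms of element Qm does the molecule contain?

For n independent Qm atoms, I(M+2)/I(M) = n · (abundance Qm-55) / (abundance Qm-53) = n · 0.174/0.826.
n = 1.2639 × 0.826/0.174 = 6.00 ≈ 6

6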